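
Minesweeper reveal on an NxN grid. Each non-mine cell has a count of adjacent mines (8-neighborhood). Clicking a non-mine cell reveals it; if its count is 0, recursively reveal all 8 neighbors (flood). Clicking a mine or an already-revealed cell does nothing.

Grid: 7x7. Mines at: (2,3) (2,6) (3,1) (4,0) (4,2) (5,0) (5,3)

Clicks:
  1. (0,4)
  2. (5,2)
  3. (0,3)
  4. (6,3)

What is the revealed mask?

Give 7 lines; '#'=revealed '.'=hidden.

Answer: #######
#######
###....
.......
.......
..#....
...#...

Derivation:
Click 1 (0,4) count=0: revealed 17 new [(0,0) (0,1) (0,2) (0,3) (0,4) (0,5) (0,6) (1,0) (1,1) (1,2) (1,3) (1,4) (1,5) (1,6) (2,0) (2,1) (2,2)] -> total=17
Click 2 (5,2) count=2: revealed 1 new [(5,2)] -> total=18
Click 3 (0,3) count=0: revealed 0 new [(none)] -> total=18
Click 4 (6,3) count=1: revealed 1 new [(6,3)] -> total=19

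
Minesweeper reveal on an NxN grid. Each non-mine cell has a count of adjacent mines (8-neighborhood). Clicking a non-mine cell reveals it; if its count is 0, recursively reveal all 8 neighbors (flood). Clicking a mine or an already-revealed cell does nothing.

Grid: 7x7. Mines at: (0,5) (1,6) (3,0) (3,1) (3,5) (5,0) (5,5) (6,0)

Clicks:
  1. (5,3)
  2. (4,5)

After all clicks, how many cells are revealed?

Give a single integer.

Answer: 31

Derivation:
Click 1 (5,3) count=0: revealed 30 new [(0,0) (0,1) (0,2) (0,3) (0,4) (1,0) (1,1) (1,2) (1,3) (1,4) (2,0) (2,1) (2,2) (2,3) (2,4) (3,2) (3,3) (3,4) (4,1) (4,2) (4,3) (4,4) (5,1) (5,2) (5,3) (5,4) (6,1) (6,2) (6,3) (6,4)] -> total=30
Click 2 (4,5) count=2: revealed 1 new [(4,5)] -> total=31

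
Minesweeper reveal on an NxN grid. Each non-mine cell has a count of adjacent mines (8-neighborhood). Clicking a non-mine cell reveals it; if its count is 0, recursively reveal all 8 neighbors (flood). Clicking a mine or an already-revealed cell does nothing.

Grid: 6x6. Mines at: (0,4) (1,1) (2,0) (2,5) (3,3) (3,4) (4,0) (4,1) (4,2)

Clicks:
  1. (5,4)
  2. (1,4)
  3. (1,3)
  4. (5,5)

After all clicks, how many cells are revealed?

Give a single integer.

Answer: 8

Derivation:
Click 1 (5,4) count=0: revealed 6 new [(4,3) (4,4) (4,5) (5,3) (5,4) (5,5)] -> total=6
Click 2 (1,4) count=2: revealed 1 new [(1,4)] -> total=7
Click 3 (1,3) count=1: revealed 1 new [(1,3)] -> total=8
Click 4 (5,5) count=0: revealed 0 new [(none)] -> total=8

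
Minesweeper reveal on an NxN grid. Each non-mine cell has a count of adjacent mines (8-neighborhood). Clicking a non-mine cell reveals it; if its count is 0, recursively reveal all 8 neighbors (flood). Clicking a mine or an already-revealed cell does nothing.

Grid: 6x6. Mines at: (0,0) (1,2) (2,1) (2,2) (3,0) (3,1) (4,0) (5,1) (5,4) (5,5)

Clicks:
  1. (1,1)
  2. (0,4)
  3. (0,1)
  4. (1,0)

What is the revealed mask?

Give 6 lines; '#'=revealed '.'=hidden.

Answer: .#.###
##.###
...###
...###
...###
......

Derivation:
Click 1 (1,1) count=4: revealed 1 new [(1,1)] -> total=1
Click 2 (0,4) count=0: revealed 15 new [(0,3) (0,4) (0,5) (1,3) (1,4) (1,5) (2,3) (2,4) (2,5) (3,3) (3,4) (3,5) (4,3) (4,4) (4,5)] -> total=16
Click 3 (0,1) count=2: revealed 1 new [(0,1)] -> total=17
Click 4 (1,0) count=2: revealed 1 new [(1,0)] -> total=18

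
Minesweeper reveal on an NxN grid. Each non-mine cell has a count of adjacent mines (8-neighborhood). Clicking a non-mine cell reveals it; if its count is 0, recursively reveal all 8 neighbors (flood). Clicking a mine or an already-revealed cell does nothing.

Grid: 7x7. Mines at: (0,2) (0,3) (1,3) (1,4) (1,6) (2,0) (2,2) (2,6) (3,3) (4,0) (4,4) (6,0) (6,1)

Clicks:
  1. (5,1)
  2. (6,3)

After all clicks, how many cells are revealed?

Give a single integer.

Click 1 (5,1) count=3: revealed 1 new [(5,1)] -> total=1
Click 2 (6,3) count=0: revealed 14 new [(3,5) (3,6) (4,5) (4,6) (5,2) (5,3) (5,4) (5,5) (5,6) (6,2) (6,3) (6,4) (6,5) (6,6)] -> total=15

Answer: 15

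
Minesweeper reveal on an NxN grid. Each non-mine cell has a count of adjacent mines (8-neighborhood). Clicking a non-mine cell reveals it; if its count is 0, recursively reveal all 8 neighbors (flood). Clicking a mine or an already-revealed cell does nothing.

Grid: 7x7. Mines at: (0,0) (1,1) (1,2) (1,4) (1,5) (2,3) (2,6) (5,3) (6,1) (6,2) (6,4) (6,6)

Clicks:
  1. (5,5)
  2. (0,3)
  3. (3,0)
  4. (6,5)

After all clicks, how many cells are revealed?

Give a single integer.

Click 1 (5,5) count=2: revealed 1 new [(5,5)] -> total=1
Click 2 (0,3) count=2: revealed 1 new [(0,3)] -> total=2
Click 3 (3,0) count=0: revealed 12 new [(2,0) (2,1) (2,2) (3,0) (3,1) (3,2) (4,0) (4,1) (4,2) (5,0) (5,1) (5,2)] -> total=14
Click 4 (6,5) count=2: revealed 1 new [(6,5)] -> total=15

Answer: 15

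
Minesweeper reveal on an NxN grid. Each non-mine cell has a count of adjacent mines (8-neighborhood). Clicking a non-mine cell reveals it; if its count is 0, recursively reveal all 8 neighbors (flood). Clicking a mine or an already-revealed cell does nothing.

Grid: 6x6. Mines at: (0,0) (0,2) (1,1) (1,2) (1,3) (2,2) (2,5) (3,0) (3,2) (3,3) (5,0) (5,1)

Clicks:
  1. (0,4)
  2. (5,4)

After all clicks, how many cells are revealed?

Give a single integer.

Answer: 11

Derivation:
Click 1 (0,4) count=1: revealed 1 new [(0,4)] -> total=1
Click 2 (5,4) count=0: revealed 10 new [(3,4) (3,5) (4,2) (4,3) (4,4) (4,5) (5,2) (5,3) (5,4) (5,5)] -> total=11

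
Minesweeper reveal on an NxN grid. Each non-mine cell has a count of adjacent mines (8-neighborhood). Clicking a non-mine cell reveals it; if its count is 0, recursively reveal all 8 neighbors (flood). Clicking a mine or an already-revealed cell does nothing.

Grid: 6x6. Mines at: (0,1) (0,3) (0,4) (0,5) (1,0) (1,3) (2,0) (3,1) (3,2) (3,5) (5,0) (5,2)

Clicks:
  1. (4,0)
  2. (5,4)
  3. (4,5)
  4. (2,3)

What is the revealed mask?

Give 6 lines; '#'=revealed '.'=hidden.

Click 1 (4,0) count=2: revealed 1 new [(4,0)] -> total=1
Click 2 (5,4) count=0: revealed 6 new [(4,3) (4,4) (4,5) (5,3) (5,4) (5,5)] -> total=7
Click 3 (4,5) count=1: revealed 0 new [(none)] -> total=7
Click 4 (2,3) count=2: revealed 1 new [(2,3)] -> total=8

Answer: ......
......
...#..
......
#..###
...###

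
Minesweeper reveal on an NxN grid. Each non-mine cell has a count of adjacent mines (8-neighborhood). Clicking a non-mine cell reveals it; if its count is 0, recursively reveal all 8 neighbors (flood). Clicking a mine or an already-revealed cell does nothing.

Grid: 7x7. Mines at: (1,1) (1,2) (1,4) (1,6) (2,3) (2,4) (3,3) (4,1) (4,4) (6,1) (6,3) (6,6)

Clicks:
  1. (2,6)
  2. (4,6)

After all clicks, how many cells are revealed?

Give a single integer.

Answer: 8

Derivation:
Click 1 (2,6) count=1: revealed 1 new [(2,6)] -> total=1
Click 2 (4,6) count=0: revealed 7 new [(2,5) (3,5) (3,6) (4,5) (4,6) (5,5) (5,6)] -> total=8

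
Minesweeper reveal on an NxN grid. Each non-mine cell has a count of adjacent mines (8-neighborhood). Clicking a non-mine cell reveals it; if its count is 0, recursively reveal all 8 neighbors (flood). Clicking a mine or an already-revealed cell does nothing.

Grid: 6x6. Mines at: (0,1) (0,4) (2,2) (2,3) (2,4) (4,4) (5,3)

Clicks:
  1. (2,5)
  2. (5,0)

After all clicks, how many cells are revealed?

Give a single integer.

Answer: 14

Derivation:
Click 1 (2,5) count=1: revealed 1 new [(2,5)] -> total=1
Click 2 (5,0) count=0: revealed 13 new [(1,0) (1,1) (2,0) (2,1) (3,0) (3,1) (3,2) (4,0) (4,1) (4,2) (5,0) (5,1) (5,2)] -> total=14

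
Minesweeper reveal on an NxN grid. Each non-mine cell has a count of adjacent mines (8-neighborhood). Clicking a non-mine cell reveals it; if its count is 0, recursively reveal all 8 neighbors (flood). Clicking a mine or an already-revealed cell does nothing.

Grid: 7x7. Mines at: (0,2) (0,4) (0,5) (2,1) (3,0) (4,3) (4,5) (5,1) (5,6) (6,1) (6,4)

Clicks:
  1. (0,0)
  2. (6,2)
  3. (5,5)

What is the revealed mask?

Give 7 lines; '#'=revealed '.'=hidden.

Answer: ##.....
##.....
.......
.......
.......
.....#.
..#....

Derivation:
Click 1 (0,0) count=0: revealed 4 new [(0,0) (0,1) (1,0) (1,1)] -> total=4
Click 2 (6,2) count=2: revealed 1 new [(6,2)] -> total=5
Click 3 (5,5) count=3: revealed 1 new [(5,5)] -> total=6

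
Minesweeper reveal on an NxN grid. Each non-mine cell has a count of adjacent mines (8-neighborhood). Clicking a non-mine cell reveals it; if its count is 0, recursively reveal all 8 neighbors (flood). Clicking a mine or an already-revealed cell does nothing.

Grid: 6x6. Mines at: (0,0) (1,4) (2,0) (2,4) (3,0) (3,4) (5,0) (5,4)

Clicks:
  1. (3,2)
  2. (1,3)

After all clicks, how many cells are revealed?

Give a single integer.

Answer: 18

Derivation:
Click 1 (3,2) count=0: revealed 18 new [(0,1) (0,2) (0,3) (1,1) (1,2) (1,3) (2,1) (2,2) (2,3) (3,1) (3,2) (3,3) (4,1) (4,2) (4,3) (5,1) (5,2) (5,3)] -> total=18
Click 2 (1,3) count=2: revealed 0 new [(none)] -> total=18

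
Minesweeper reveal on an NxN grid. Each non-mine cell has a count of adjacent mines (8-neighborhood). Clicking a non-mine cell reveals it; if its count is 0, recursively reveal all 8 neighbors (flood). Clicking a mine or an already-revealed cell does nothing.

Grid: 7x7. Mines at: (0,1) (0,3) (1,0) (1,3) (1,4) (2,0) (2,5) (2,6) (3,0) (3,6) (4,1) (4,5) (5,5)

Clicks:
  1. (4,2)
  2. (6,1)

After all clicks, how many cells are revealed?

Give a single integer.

Click 1 (4,2) count=1: revealed 1 new [(4,2)] -> total=1
Click 2 (6,1) count=0: revealed 18 new [(2,2) (2,3) (2,4) (3,2) (3,3) (3,4) (4,3) (4,4) (5,0) (5,1) (5,2) (5,3) (5,4) (6,0) (6,1) (6,2) (6,3) (6,4)] -> total=19

Answer: 19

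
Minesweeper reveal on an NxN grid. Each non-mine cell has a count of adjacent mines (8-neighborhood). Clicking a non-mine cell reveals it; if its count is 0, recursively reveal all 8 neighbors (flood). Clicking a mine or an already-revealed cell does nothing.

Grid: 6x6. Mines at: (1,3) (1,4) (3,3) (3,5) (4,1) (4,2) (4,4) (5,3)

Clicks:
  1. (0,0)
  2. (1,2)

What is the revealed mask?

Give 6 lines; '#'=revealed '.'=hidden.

Click 1 (0,0) count=0: revealed 12 new [(0,0) (0,1) (0,2) (1,0) (1,1) (1,2) (2,0) (2,1) (2,2) (3,0) (3,1) (3,2)] -> total=12
Click 2 (1,2) count=1: revealed 0 new [(none)] -> total=12

Answer: ###...
###...
###...
###...
......
......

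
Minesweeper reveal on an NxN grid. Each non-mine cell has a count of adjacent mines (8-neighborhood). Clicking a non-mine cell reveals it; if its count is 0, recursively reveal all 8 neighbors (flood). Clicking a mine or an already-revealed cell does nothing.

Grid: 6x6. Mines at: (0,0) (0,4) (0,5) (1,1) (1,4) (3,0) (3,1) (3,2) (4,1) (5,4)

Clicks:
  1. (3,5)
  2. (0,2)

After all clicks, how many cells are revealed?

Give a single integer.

Answer: 10

Derivation:
Click 1 (3,5) count=0: revealed 9 new [(2,3) (2,4) (2,5) (3,3) (3,4) (3,5) (4,3) (4,4) (4,5)] -> total=9
Click 2 (0,2) count=1: revealed 1 new [(0,2)] -> total=10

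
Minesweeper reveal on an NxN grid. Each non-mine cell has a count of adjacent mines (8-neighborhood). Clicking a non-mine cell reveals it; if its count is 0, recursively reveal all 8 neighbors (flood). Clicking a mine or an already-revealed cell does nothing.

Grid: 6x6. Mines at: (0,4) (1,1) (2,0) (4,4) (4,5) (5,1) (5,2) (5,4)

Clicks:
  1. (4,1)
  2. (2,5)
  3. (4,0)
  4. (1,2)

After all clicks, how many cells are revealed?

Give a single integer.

Click 1 (4,1) count=2: revealed 1 new [(4,1)] -> total=1
Click 2 (2,5) count=0: revealed 16 new [(1,2) (1,3) (1,4) (1,5) (2,1) (2,2) (2,3) (2,4) (2,5) (3,1) (3,2) (3,3) (3,4) (3,5) (4,2) (4,3)] -> total=17
Click 3 (4,0) count=1: revealed 1 new [(4,0)] -> total=18
Click 4 (1,2) count=1: revealed 0 new [(none)] -> total=18

Answer: 18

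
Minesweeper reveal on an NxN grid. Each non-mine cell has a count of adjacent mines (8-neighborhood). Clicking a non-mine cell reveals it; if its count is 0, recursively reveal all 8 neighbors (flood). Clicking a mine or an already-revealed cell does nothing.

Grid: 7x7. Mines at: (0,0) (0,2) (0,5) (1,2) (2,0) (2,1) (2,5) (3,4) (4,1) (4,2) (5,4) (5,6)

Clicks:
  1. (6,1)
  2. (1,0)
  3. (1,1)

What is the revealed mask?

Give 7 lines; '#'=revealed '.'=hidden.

Answer: .......
##.....
.......
.......
.......
####...
####...

Derivation:
Click 1 (6,1) count=0: revealed 8 new [(5,0) (5,1) (5,2) (5,3) (6,0) (6,1) (6,2) (6,3)] -> total=8
Click 2 (1,0) count=3: revealed 1 new [(1,0)] -> total=9
Click 3 (1,1) count=5: revealed 1 new [(1,1)] -> total=10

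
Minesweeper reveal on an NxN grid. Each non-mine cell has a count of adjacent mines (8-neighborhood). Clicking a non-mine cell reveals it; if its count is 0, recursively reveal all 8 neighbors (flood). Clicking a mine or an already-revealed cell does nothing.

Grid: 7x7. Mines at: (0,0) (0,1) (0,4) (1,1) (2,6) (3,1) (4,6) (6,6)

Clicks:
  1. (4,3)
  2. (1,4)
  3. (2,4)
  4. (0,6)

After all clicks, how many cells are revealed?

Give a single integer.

Answer: 33

Derivation:
Click 1 (4,3) count=0: revealed 30 new [(1,2) (1,3) (1,4) (1,5) (2,2) (2,3) (2,4) (2,5) (3,2) (3,3) (3,4) (3,5) (4,0) (4,1) (4,2) (4,3) (4,4) (4,5) (5,0) (5,1) (5,2) (5,3) (5,4) (5,5) (6,0) (6,1) (6,2) (6,3) (6,4) (6,5)] -> total=30
Click 2 (1,4) count=1: revealed 0 new [(none)] -> total=30
Click 3 (2,4) count=0: revealed 0 new [(none)] -> total=30
Click 4 (0,6) count=0: revealed 3 new [(0,5) (0,6) (1,6)] -> total=33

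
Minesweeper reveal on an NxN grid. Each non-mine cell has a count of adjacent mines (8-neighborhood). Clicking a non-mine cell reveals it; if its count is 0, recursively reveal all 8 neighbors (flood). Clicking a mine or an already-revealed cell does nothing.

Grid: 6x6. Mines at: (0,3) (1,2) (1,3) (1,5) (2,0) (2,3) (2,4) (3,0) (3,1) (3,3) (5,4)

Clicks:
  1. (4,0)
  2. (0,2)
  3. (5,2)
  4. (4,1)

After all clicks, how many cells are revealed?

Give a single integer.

Answer: 9

Derivation:
Click 1 (4,0) count=2: revealed 1 new [(4,0)] -> total=1
Click 2 (0,2) count=3: revealed 1 new [(0,2)] -> total=2
Click 3 (5,2) count=0: revealed 7 new [(4,1) (4,2) (4,3) (5,0) (5,1) (5,2) (5,3)] -> total=9
Click 4 (4,1) count=2: revealed 0 new [(none)] -> total=9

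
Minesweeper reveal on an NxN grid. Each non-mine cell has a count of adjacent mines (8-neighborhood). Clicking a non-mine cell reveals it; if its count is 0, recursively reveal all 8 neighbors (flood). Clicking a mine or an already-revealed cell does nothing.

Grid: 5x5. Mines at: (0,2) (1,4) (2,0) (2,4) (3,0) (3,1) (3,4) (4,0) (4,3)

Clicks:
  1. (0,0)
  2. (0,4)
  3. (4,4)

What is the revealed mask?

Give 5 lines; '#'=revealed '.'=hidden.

Click 1 (0,0) count=0: revealed 4 new [(0,0) (0,1) (1,0) (1,1)] -> total=4
Click 2 (0,4) count=1: revealed 1 new [(0,4)] -> total=5
Click 3 (4,4) count=2: revealed 1 new [(4,4)] -> total=6

Answer: ##..#
##...
.....
.....
....#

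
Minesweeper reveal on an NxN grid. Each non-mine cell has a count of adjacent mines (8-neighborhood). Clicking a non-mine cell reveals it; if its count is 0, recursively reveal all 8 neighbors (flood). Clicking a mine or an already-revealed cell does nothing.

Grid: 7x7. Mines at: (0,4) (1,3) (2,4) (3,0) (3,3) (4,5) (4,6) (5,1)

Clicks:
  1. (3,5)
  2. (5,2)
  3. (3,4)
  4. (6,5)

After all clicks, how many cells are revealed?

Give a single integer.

Click 1 (3,5) count=3: revealed 1 new [(3,5)] -> total=1
Click 2 (5,2) count=1: revealed 1 new [(5,2)] -> total=2
Click 3 (3,4) count=3: revealed 1 new [(3,4)] -> total=3
Click 4 (6,5) count=0: revealed 12 new [(4,2) (4,3) (4,4) (5,3) (5,4) (5,5) (5,6) (6,2) (6,3) (6,4) (6,5) (6,6)] -> total=15

Answer: 15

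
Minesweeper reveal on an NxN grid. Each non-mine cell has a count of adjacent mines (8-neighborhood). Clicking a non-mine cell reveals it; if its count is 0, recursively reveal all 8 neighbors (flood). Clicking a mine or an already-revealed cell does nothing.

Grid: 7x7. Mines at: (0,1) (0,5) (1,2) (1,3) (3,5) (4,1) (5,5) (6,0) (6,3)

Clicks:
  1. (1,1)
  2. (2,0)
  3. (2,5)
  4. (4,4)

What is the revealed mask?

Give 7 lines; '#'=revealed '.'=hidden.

Click 1 (1,1) count=2: revealed 1 new [(1,1)] -> total=1
Click 2 (2,0) count=0: revealed 5 new [(1,0) (2,0) (2,1) (3,0) (3,1)] -> total=6
Click 3 (2,5) count=1: revealed 1 new [(2,5)] -> total=7
Click 4 (4,4) count=2: revealed 1 new [(4,4)] -> total=8

Answer: .......
##.....
##...#.
##.....
....#..
.......
.......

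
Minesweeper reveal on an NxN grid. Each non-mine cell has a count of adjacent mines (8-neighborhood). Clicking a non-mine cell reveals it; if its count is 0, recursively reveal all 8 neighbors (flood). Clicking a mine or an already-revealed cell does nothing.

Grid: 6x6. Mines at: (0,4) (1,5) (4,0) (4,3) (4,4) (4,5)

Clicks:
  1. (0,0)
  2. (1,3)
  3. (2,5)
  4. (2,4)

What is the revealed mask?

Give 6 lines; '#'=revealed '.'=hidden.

Click 1 (0,0) count=0: revealed 19 new [(0,0) (0,1) (0,2) (0,3) (1,0) (1,1) (1,2) (1,3) (1,4) (2,0) (2,1) (2,2) (2,3) (2,4) (3,0) (3,1) (3,2) (3,3) (3,4)] -> total=19
Click 2 (1,3) count=1: revealed 0 new [(none)] -> total=19
Click 3 (2,5) count=1: revealed 1 new [(2,5)] -> total=20
Click 4 (2,4) count=1: revealed 0 new [(none)] -> total=20

Answer: ####..
#####.
######
#####.
......
......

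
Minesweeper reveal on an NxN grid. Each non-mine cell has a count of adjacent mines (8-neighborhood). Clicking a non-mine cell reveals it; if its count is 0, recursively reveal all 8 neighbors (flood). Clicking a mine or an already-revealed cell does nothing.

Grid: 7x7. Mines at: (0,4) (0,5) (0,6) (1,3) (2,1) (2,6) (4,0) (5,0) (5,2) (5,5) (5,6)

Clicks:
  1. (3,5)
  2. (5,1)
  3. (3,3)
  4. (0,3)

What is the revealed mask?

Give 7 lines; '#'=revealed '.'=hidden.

Answer: ...#...
.......
..####.
..####.
..####.
.#.....
.......

Derivation:
Click 1 (3,5) count=1: revealed 1 new [(3,5)] -> total=1
Click 2 (5,1) count=3: revealed 1 new [(5,1)] -> total=2
Click 3 (3,3) count=0: revealed 11 new [(2,2) (2,3) (2,4) (2,5) (3,2) (3,3) (3,4) (4,2) (4,3) (4,4) (4,5)] -> total=13
Click 4 (0,3) count=2: revealed 1 new [(0,3)] -> total=14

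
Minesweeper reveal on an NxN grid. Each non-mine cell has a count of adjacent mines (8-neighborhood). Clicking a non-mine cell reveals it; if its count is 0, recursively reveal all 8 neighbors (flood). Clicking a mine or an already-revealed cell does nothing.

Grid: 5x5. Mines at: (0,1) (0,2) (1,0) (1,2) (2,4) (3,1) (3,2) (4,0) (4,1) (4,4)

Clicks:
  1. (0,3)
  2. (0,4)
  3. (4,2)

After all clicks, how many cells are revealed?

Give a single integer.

Answer: 5

Derivation:
Click 1 (0,3) count=2: revealed 1 new [(0,3)] -> total=1
Click 2 (0,4) count=0: revealed 3 new [(0,4) (1,3) (1,4)] -> total=4
Click 3 (4,2) count=3: revealed 1 new [(4,2)] -> total=5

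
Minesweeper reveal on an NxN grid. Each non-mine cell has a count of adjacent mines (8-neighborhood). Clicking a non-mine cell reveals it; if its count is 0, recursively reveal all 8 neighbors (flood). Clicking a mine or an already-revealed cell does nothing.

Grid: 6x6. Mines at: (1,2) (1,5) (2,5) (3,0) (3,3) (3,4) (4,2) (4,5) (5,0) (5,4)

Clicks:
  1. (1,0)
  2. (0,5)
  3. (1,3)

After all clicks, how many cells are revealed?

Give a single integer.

Answer: 8

Derivation:
Click 1 (1,0) count=0: revealed 6 new [(0,0) (0,1) (1,0) (1,1) (2,0) (2,1)] -> total=6
Click 2 (0,5) count=1: revealed 1 new [(0,5)] -> total=7
Click 3 (1,3) count=1: revealed 1 new [(1,3)] -> total=8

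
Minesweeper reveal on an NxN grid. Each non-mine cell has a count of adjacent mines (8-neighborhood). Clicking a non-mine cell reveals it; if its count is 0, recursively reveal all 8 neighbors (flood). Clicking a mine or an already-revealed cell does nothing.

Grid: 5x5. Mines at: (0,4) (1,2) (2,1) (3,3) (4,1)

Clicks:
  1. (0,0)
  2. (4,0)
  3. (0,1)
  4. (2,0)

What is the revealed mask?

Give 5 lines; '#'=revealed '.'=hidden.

Answer: ##...
##...
#....
.....
#....

Derivation:
Click 1 (0,0) count=0: revealed 4 new [(0,0) (0,1) (1,0) (1,1)] -> total=4
Click 2 (4,0) count=1: revealed 1 new [(4,0)] -> total=5
Click 3 (0,1) count=1: revealed 0 new [(none)] -> total=5
Click 4 (2,0) count=1: revealed 1 new [(2,0)] -> total=6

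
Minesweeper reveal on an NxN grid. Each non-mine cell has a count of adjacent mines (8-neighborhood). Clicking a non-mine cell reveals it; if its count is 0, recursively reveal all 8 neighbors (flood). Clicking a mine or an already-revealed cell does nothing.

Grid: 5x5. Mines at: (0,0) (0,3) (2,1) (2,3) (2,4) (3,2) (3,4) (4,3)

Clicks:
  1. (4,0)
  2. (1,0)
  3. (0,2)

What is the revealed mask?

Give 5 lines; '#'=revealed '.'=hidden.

Answer: ..#..
#....
.....
##...
##...

Derivation:
Click 1 (4,0) count=0: revealed 4 new [(3,0) (3,1) (4,0) (4,1)] -> total=4
Click 2 (1,0) count=2: revealed 1 new [(1,0)] -> total=5
Click 3 (0,2) count=1: revealed 1 new [(0,2)] -> total=6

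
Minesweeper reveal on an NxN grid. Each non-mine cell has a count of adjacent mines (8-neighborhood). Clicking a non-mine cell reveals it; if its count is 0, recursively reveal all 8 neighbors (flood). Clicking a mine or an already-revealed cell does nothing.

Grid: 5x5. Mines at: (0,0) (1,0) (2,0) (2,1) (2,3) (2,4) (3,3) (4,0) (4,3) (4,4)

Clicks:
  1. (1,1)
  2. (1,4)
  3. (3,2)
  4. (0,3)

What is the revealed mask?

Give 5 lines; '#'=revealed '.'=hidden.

Click 1 (1,1) count=4: revealed 1 new [(1,1)] -> total=1
Click 2 (1,4) count=2: revealed 1 new [(1,4)] -> total=2
Click 3 (3,2) count=4: revealed 1 new [(3,2)] -> total=3
Click 4 (0,3) count=0: revealed 6 new [(0,1) (0,2) (0,3) (0,4) (1,2) (1,3)] -> total=9

Answer: .####
.####
.....
..#..
.....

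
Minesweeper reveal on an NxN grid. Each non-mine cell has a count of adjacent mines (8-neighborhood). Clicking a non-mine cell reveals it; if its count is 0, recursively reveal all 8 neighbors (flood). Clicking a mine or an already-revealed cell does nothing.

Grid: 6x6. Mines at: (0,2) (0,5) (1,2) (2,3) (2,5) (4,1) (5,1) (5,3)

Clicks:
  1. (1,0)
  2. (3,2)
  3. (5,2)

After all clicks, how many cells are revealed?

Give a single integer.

Click 1 (1,0) count=0: revealed 8 new [(0,0) (0,1) (1,0) (1,1) (2,0) (2,1) (3,0) (3,1)] -> total=8
Click 2 (3,2) count=2: revealed 1 new [(3,2)] -> total=9
Click 3 (5,2) count=3: revealed 1 new [(5,2)] -> total=10

Answer: 10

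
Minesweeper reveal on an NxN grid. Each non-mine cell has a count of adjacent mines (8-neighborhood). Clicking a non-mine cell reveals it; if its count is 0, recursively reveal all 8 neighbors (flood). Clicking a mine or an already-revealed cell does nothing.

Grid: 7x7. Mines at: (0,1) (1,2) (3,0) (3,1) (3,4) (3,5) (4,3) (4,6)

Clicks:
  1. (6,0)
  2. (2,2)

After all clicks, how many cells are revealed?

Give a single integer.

Answer: 18

Derivation:
Click 1 (6,0) count=0: revealed 17 new [(4,0) (4,1) (4,2) (5,0) (5,1) (5,2) (5,3) (5,4) (5,5) (5,6) (6,0) (6,1) (6,2) (6,3) (6,4) (6,5) (6,6)] -> total=17
Click 2 (2,2) count=2: revealed 1 new [(2,2)] -> total=18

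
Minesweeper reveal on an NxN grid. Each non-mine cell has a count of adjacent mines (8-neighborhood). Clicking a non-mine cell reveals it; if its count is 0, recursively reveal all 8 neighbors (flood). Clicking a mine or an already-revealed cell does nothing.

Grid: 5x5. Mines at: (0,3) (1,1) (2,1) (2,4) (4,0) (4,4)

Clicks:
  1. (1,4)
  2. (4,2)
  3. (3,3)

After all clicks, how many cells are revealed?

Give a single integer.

Click 1 (1,4) count=2: revealed 1 new [(1,4)] -> total=1
Click 2 (4,2) count=0: revealed 6 new [(3,1) (3,2) (3,3) (4,1) (4,2) (4,3)] -> total=7
Click 3 (3,3) count=2: revealed 0 new [(none)] -> total=7

Answer: 7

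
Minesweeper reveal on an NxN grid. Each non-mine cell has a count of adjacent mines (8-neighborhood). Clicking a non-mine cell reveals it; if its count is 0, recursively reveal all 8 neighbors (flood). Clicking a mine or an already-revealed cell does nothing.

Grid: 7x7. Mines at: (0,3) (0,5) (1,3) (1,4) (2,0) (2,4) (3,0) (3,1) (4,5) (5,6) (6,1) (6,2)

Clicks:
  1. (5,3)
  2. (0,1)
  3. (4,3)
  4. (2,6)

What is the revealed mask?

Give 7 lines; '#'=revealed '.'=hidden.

Click 1 (5,3) count=1: revealed 1 new [(5,3)] -> total=1
Click 2 (0,1) count=0: revealed 6 new [(0,0) (0,1) (0,2) (1,0) (1,1) (1,2)] -> total=7
Click 3 (4,3) count=0: revealed 8 new [(3,2) (3,3) (3,4) (4,2) (4,3) (4,4) (5,2) (5,4)] -> total=15
Click 4 (2,6) count=0: revealed 6 new [(1,5) (1,6) (2,5) (2,6) (3,5) (3,6)] -> total=21

Answer: ###....
###..##
.....##
..#####
..###..
..###..
.......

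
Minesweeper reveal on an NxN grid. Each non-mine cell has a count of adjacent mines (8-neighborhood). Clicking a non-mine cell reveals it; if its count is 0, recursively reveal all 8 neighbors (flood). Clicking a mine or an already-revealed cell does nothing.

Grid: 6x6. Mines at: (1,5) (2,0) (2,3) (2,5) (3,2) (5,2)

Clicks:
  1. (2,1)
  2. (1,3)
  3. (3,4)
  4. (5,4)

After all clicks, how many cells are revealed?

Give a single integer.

Click 1 (2,1) count=2: revealed 1 new [(2,1)] -> total=1
Click 2 (1,3) count=1: revealed 1 new [(1,3)] -> total=2
Click 3 (3,4) count=2: revealed 1 new [(3,4)] -> total=3
Click 4 (5,4) count=0: revealed 8 new [(3,3) (3,5) (4,3) (4,4) (4,5) (5,3) (5,4) (5,5)] -> total=11

Answer: 11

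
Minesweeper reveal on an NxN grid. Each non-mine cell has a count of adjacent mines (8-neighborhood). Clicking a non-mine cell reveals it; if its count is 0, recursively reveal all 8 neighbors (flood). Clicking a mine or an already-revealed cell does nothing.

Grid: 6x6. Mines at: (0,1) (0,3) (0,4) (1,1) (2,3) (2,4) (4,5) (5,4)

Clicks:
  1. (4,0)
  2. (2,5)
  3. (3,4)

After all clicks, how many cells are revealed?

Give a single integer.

Answer: 17

Derivation:
Click 1 (4,0) count=0: revealed 15 new [(2,0) (2,1) (2,2) (3,0) (3,1) (3,2) (3,3) (4,0) (4,1) (4,2) (4,3) (5,0) (5,1) (5,2) (5,3)] -> total=15
Click 2 (2,5) count=1: revealed 1 new [(2,5)] -> total=16
Click 3 (3,4) count=3: revealed 1 new [(3,4)] -> total=17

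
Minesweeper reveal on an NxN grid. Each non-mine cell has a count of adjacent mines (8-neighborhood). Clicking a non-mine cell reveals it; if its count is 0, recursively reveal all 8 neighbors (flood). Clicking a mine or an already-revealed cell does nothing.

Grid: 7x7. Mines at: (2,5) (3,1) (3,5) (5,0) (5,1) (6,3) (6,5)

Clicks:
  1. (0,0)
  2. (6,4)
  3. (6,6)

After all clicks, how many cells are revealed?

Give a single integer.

Answer: 30

Derivation:
Click 1 (0,0) count=0: revealed 28 new [(0,0) (0,1) (0,2) (0,3) (0,4) (0,5) (0,6) (1,0) (1,1) (1,2) (1,3) (1,4) (1,5) (1,6) (2,0) (2,1) (2,2) (2,3) (2,4) (3,2) (3,3) (3,4) (4,2) (4,3) (4,4) (5,2) (5,3) (5,4)] -> total=28
Click 2 (6,4) count=2: revealed 1 new [(6,4)] -> total=29
Click 3 (6,6) count=1: revealed 1 new [(6,6)] -> total=30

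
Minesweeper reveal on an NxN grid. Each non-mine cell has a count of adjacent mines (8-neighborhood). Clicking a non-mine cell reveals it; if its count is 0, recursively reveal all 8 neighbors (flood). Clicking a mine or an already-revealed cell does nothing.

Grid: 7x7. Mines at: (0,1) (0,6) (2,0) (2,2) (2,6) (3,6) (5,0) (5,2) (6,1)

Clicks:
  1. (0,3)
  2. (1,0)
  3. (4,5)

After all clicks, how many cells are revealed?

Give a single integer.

Click 1 (0,3) count=0: revealed 26 new [(0,2) (0,3) (0,4) (0,5) (1,2) (1,3) (1,4) (1,5) (2,3) (2,4) (2,5) (3,3) (3,4) (3,5) (4,3) (4,4) (4,5) (4,6) (5,3) (5,4) (5,5) (5,6) (6,3) (6,4) (6,5) (6,6)] -> total=26
Click 2 (1,0) count=2: revealed 1 new [(1,0)] -> total=27
Click 3 (4,5) count=1: revealed 0 new [(none)] -> total=27

Answer: 27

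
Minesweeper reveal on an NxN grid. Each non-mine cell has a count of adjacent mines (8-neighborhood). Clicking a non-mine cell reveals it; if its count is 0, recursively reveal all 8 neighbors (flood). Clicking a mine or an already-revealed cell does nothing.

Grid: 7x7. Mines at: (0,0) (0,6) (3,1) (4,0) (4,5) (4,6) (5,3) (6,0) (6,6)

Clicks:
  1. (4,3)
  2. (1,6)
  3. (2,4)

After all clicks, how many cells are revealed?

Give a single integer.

Click 1 (4,3) count=1: revealed 1 new [(4,3)] -> total=1
Click 2 (1,6) count=1: revealed 1 new [(1,6)] -> total=2
Click 3 (2,4) count=0: revealed 23 new [(0,1) (0,2) (0,3) (0,4) (0,5) (1,1) (1,2) (1,3) (1,4) (1,5) (2,1) (2,2) (2,3) (2,4) (2,5) (2,6) (3,2) (3,3) (3,4) (3,5) (3,6) (4,2) (4,4)] -> total=25

Answer: 25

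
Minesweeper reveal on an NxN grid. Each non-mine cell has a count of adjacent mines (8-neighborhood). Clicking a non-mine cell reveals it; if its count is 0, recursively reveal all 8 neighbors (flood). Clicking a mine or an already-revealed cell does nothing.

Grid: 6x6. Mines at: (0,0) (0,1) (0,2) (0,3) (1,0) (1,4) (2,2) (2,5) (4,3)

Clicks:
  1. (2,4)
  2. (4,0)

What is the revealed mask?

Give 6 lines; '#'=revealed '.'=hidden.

Click 1 (2,4) count=2: revealed 1 new [(2,4)] -> total=1
Click 2 (4,0) count=0: revealed 11 new [(2,0) (2,1) (3,0) (3,1) (3,2) (4,0) (4,1) (4,2) (5,0) (5,1) (5,2)] -> total=12

Answer: ......
......
##..#.
###...
###...
###...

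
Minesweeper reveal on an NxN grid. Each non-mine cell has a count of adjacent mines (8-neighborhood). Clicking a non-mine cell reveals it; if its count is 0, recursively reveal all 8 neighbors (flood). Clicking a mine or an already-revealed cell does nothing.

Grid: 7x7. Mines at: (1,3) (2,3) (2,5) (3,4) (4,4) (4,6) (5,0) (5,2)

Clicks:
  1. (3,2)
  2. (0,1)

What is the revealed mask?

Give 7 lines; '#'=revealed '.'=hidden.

Click 1 (3,2) count=1: revealed 1 new [(3,2)] -> total=1
Click 2 (0,1) count=0: revealed 14 new [(0,0) (0,1) (0,2) (1,0) (1,1) (1,2) (2,0) (2,1) (2,2) (3,0) (3,1) (4,0) (4,1) (4,2)] -> total=15

Answer: ###....
###....
###....
###....
###....
.......
.......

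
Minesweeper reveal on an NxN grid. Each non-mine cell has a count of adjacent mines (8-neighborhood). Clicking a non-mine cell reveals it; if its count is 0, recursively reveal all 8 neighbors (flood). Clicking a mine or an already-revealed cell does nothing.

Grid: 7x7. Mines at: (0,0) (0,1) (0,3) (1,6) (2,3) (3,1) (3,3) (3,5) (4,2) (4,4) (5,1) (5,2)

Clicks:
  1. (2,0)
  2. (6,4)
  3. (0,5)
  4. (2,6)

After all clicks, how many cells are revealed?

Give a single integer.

Answer: 13

Derivation:
Click 1 (2,0) count=1: revealed 1 new [(2,0)] -> total=1
Click 2 (6,4) count=0: revealed 10 new [(4,5) (4,6) (5,3) (5,4) (5,5) (5,6) (6,3) (6,4) (6,5) (6,6)] -> total=11
Click 3 (0,5) count=1: revealed 1 new [(0,5)] -> total=12
Click 4 (2,6) count=2: revealed 1 new [(2,6)] -> total=13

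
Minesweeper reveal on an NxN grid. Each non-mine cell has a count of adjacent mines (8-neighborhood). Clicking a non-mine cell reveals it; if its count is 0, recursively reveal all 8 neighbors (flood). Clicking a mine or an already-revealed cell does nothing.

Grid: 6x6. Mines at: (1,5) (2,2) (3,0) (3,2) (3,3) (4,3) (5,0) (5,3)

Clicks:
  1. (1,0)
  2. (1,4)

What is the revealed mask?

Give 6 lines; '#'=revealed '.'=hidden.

Click 1 (1,0) count=0: revealed 12 new [(0,0) (0,1) (0,2) (0,3) (0,4) (1,0) (1,1) (1,2) (1,3) (1,4) (2,0) (2,1)] -> total=12
Click 2 (1,4) count=1: revealed 0 new [(none)] -> total=12

Answer: #####.
#####.
##....
......
......
......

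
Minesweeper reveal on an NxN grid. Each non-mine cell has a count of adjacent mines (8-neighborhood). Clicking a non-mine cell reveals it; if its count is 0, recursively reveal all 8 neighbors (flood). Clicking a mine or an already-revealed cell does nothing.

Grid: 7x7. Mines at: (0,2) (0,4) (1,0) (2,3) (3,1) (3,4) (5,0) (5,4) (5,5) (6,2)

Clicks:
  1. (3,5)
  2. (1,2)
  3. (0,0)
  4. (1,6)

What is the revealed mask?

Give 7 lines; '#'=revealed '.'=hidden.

Click 1 (3,5) count=1: revealed 1 new [(3,5)] -> total=1
Click 2 (1,2) count=2: revealed 1 new [(1,2)] -> total=2
Click 3 (0,0) count=1: revealed 1 new [(0,0)] -> total=3
Click 4 (1,6) count=0: revealed 9 new [(0,5) (0,6) (1,5) (1,6) (2,5) (2,6) (3,6) (4,5) (4,6)] -> total=12

Answer: #....##
..#..##
.....##
.....##
.....##
.......
.......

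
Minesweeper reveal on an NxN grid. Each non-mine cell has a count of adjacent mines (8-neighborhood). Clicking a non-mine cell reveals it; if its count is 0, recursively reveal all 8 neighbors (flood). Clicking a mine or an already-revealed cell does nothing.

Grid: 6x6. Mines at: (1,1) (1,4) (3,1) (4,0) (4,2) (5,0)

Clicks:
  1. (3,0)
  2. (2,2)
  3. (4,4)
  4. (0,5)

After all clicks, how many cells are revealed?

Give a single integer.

Answer: 15

Derivation:
Click 1 (3,0) count=2: revealed 1 new [(3,0)] -> total=1
Click 2 (2,2) count=2: revealed 1 new [(2,2)] -> total=2
Click 3 (4,4) count=0: revealed 12 new [(2,3) (2,4) (2,5) (3,3) (3,4) (3,5) (4,3) (4,4) (4,5) (5,3) (5,4) (5,5)] -> total=14
Click 4 (0,5) count=1: revealed 1 new [(0,5)] -> total=15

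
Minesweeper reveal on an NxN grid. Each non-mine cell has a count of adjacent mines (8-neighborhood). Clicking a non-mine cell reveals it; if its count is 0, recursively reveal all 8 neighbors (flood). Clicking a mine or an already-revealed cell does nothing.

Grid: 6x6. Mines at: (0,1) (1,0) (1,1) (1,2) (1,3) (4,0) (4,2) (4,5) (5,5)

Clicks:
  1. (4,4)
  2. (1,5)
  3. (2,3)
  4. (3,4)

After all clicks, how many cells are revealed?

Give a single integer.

Click 1 (4,4) count=2: revealed 1 new [(4,4)] -> total=1
Click 2 (1,5) count=0: revealed 8 new [(0,4) (0,5) (1,4) (1,5) (2,4) (2,5) (3,4) (3,5)] -> total=9
Click 3 (2,3) count=2: revealed 1 new [(2,3)] -> total=10
Click 4 (3,4) count=1: revealed 0 new [(none)] -> total=10

Answer: 10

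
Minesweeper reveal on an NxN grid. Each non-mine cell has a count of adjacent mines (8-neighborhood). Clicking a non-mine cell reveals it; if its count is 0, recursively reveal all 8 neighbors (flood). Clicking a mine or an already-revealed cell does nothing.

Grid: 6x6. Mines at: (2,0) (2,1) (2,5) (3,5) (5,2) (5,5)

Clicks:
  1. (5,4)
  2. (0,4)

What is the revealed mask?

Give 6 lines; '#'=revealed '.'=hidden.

Answer: ######
######
..###.
..###.
..###.
....#.

Derivation:
Click 1 (5,4) count=1: revealed 1 new [(5,4)] -> total=1
Click 2 (0,4) count=0: revealed 21 new [(0,0) (0,1) (0,2) (0,3) (0,4) (0,5) (1,0) (1,1) (1,2) (1,3) (1,4) (1,5) (2,2) (2,3) (2,4) (3,2) (3,3) (3,4) (4,2) (4,3) (4,4)] -> total=22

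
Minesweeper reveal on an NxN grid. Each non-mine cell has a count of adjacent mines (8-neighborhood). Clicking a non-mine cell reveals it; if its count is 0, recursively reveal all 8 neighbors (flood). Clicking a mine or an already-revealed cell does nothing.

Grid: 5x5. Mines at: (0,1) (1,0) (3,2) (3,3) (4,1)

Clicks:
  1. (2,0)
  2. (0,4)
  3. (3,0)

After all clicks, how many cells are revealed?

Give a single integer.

Click 1 (2,0) count=1: revealed 1 new [(2,0)] -> total=1
Click 2 (0,4) count=0: revealed 9 new [(0,2) (0,3) (0,4) (1,2) (1,3) (1,4) (2,2) (2,3) (2,4)] -> total=10
Click 3 (3,0) count=1: revealed 1 new [(3,0)] -> total=11

Answer: 11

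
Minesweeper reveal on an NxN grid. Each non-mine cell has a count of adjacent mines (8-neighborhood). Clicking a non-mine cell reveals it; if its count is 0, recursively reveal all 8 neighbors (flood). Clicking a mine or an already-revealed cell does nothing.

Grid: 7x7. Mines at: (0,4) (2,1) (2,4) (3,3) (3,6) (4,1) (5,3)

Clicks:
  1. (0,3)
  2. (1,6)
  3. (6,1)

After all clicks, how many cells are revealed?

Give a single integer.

Click 1 (0,3) count=1: revealed 1 new [(0,3)] -> total=1
Click 2 (1,6) count=0: revealed 6 new [(0,5) (0,6) (1,5) (1,6) (2,5) (2,6)] -> total=7
Click 3 (6,1) count=0: revealed 6 new [(5,0) (5,1) (5,2) (6,0) (6,1) (6,2)] -> total=13

Answer: 13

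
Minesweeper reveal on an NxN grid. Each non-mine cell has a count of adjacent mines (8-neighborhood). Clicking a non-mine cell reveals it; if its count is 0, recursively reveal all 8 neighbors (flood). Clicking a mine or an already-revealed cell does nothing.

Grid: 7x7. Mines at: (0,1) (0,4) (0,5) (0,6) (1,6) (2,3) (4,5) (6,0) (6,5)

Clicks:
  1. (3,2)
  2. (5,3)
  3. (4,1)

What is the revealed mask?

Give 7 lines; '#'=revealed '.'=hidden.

Click 1 (3,2) count=1: revealed 1 new [(3,2)] -> total=1
Click 2 (5,3) count=0: revealed 24 new [(1,0) (1,1) (1,2) (2,0) (2,1) (2,2) (3,0) (3,1) (3,3) (3,4) (4,0) (4,1) (4,2) (4,3) (4,4) (5,0) (5,1) (5,2) (5,3) (5,4) (6,1) (6,2) (6,3) (6,4)] -> total=25
Click 3 (4,1) count=0: revealed 0 new [(none)] -> total=25

Answer: .......
###....
###....
#####..
#####..
#####..
.####..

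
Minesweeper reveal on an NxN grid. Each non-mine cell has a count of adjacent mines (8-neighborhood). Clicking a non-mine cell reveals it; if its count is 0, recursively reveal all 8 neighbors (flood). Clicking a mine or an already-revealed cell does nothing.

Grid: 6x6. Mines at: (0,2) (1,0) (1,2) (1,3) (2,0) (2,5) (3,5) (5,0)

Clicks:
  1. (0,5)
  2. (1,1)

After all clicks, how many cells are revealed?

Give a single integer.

Answer: 5

Derivation:
Click 1 (0,5) count=0: revealed 4 new [(0,4) (0,5) (1,4) (1,5)] -> total=4
Click 2 (1,1) count=4: revealed 1 new [(1,1)] -> total=5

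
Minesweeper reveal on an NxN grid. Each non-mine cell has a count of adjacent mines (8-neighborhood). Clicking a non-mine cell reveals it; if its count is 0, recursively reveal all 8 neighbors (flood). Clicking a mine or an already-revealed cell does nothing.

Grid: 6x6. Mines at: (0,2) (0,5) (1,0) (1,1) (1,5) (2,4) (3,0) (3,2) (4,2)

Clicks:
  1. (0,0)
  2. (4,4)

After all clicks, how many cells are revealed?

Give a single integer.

Click 1 (0,0) count=2: revealed 1 new [(0,0)] -> total=1
Click 2 (4,4) count=0: revealed 9 new [(3,3) (3,4) (3,5) (4,3) (4,4) (4,5) (5,3) (5,4) (5,5)] -> total=10

Answer: 10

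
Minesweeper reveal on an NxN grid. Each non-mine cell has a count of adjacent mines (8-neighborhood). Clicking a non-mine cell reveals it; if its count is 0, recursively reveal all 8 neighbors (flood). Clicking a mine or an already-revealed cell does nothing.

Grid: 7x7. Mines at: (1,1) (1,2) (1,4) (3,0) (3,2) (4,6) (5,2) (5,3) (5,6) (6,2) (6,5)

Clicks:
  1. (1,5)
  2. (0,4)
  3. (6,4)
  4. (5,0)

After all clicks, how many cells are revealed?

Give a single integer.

Click 1 (1,5) count=1: revealed 1 new [(1,5)] -> total=1
Click 2 (0,4) count=1: revealed 1 new [(0,4)] -> total=2
Click 3 (6,4) count=2: revealed 1 new [(6,4)] -> total=3
Click 4 (5,0) count=0: revealed 6 new [(4,0) (4,1) (5,0) (5,1) (6,0) (6,1)] -> total=9

Answer: 9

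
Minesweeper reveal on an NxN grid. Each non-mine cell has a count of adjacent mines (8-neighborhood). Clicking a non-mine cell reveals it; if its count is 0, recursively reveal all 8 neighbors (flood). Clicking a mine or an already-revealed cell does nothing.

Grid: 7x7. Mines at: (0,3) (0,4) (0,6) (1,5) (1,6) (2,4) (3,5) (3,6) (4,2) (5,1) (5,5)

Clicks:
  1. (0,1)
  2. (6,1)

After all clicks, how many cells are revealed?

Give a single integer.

Answer: 18

Derivation:
Click 1 (0,1) count=0: revealed 17 new [(0,0) (0,1) (0,2) (1,0) (1,1) (1,2) (1,3) (2,0) (2,1) (2,2) (2,3) (3,0) (3,1) (3,2) (3,3) (4,0) (4,1)] -> total=17
Click 2 (6,1) count=1: revealed 1 new [(6,1)] -> total=18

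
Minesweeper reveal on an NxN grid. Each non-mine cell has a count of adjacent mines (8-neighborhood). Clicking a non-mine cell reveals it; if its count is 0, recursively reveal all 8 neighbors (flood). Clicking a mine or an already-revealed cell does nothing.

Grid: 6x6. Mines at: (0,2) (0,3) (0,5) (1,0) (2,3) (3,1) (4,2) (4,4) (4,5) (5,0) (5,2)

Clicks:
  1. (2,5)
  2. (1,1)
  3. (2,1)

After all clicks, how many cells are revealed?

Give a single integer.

Answer: 8

Derivation:
Click 1 (2,5) count=0: revealed 6 new [(1,4) (1,5) (2,4) (2,5) (3,4) (3,5)] -> total=6
Click 2 (1,1) count=2: revealed 1 new [(1,1)] -> total=7
Click 3 (2,1) count=2: revealed 1 new [(2,1)] -> total=8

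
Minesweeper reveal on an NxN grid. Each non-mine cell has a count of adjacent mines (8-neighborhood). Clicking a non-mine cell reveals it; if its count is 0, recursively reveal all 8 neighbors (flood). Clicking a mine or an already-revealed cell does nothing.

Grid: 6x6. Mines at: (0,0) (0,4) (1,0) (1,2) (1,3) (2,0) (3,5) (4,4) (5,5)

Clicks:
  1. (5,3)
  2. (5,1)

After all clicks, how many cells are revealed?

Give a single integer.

Answer: 15

Derivation:
Click 1 (5,3) count=1: revealed 1 new [(5,3)] -> total=1
Click 2 (5,1) count=0: revealed 14 new [(2,1) (2,2) (2,3) (3,0) (3,1) (3,2) (3,3) (4,0) (4,1) (4,2) (4,3) (5,0) (5,1) (5,2)] -> total=15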